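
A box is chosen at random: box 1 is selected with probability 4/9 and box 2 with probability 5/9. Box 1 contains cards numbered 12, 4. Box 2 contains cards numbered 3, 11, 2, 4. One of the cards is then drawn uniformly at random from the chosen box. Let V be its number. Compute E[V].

19/3

E[V | box 1] = (12+4)/2 = 8.
E[V | box 2] = (3+11+2+4)/4 = 5.
By the law of total expectation,
E[V] = (4/9)·(8) + (5/9)·(5) = 19/3.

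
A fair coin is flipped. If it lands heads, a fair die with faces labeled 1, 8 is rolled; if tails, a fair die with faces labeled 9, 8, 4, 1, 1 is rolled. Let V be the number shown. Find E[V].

E[V | heads] = (1+8)/2 = 9/2.
E[V | tails] = (9+8+4+1+1)/5 = 23/5.
By the law of total expectation,
E[V] = (1/2)·(9/2) + (1/2)·(23/5) = 91/20.

91/20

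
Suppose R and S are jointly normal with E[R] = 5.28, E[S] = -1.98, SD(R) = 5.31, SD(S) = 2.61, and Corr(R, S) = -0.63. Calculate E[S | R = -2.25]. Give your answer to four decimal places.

E[S | R=x] = μ_S + ρ(σ_S/σ_R)(x − μ_R) for jointly normal variables.
E[S | R=-2.25] = -1.98 + (-0.63)·(2.61/5.31)·(-2.25 − (5.28)) = -1.98 + (-0.30966)·(-7.53) = 0.3517.

0.3517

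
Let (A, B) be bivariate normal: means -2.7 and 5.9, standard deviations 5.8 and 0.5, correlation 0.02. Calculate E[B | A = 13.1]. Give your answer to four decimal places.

5.9272

For a bivariate normal, E[B | A=x] = μ_B + ρ·(σ_B/σ_A)·(x − μ_A).
E[B | A=13.1] = 5.9 + (0.02)·(0.5/5.8)·(13.1 − (-2.7)) = 5.9 + (0.0017241)·(15.8) = 5.9272.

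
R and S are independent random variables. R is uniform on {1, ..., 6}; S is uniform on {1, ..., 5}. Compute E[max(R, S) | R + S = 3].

2

Outcomes with R + S = 3: (1,2), (2,1), each with probability 1/30.
E[max(R, S) | R + S = 3] = (2 + 2) / 2 = 2.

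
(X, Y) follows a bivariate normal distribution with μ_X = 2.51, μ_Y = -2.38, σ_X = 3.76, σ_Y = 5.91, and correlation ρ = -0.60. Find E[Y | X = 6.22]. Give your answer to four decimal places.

For a bivariate normal, E[Y | X=x] = μ_Y + ρ·(σ_Y/σ_X)·(x − μ_X).
E[Y | X=6.22] = -2.38 + (-0.60)·(5.91/3.76)·(6.22 − (2.51)) = -2.38 + (-0.943085)·(3.71) = -5.8788.

-5.8788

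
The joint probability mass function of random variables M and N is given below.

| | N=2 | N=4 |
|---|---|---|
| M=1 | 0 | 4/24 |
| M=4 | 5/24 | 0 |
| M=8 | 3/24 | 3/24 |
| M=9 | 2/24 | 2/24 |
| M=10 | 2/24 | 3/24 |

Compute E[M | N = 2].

P(N = 2) = 1/2.
Σ M·P over the event = 4·(5/24) + 8·(3/24) + 9·(2/24) + 10·(2/24) = 41/12.
E[M | N = 2] = (41/12) / (1/2) = 41/6.

41/6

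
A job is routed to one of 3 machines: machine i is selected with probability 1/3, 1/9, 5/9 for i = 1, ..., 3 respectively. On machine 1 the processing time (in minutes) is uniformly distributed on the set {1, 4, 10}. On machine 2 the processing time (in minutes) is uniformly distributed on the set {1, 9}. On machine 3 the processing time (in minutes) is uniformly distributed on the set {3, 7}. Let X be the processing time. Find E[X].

5

E[X | machine 1] = (1+4+10)/3 = 5.
E[X | machine 2] = (1+9)/2 = 5.
E[X | machine 3] = (3+7)/2 = 5.
By the law of total expectation,
E[X] = (1/3)·(5) + (1/9)·(5) + (5/9)·(5) = 5.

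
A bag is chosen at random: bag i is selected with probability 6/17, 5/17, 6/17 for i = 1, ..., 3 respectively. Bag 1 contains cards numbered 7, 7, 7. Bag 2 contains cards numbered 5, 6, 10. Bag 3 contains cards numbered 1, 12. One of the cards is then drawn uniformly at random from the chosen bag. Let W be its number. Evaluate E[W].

E[W | bag 1] = (7+7+7)/3 = 7.
E[W | bag 2] = (5+6+10)/3 = 7.
E[W | bag 3] = (1+12)/2 = 13/2.
By the law of total expectation,
E[W] = (6/17)·(7) + (5/17)·(7) + (6/17)·(13/2) = 116/17.

116/17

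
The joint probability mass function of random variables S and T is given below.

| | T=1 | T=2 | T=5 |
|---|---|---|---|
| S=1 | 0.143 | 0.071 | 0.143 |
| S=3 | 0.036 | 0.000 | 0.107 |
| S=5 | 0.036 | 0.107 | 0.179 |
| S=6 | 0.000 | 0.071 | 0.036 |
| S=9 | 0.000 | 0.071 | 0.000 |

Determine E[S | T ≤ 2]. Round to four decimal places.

3.9290

P(T ≤ 2) = 0.535.
Σ S·P over the event = 1·(0.143) + 1·(0.071) + 3·(0.036) + 5·(0.036) + 5·(0.107) + 6·(0.071) + 9·(0.071) = 2.102.
E[S | T ≤ 2] = (2.102) / (0.535) = 3.9290.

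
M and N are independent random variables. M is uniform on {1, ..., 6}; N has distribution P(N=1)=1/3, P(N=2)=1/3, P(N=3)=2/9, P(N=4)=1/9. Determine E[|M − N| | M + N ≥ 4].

P(M + N ≥ 4) = 5/6.
Summing |M−N|·P(x,y) over outcomes with M + N ≥ 4 gives 11/6.
E[|M − N| | M + N ≥ 4] = (11/6) / (5/6) = 11/5.

11/5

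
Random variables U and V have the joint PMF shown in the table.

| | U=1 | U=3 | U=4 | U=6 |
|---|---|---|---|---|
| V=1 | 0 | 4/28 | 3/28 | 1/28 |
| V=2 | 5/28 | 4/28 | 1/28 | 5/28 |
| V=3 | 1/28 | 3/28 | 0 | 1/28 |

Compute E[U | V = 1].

15/4

P(V = 1) = 2/7.
Σ U·P over the event = 3·(4/28) + 4·(3/28) + 6·(1/28) = 15/14.
E[U | V = 1] = (15/14) / (2/7) = 15/4.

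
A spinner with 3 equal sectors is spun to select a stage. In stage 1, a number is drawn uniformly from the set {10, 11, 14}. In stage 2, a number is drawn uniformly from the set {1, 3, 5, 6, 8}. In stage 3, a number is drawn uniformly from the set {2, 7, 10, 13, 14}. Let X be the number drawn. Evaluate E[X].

E[X | stage 1] = (10+11+14)/3 = 35/3.
E[X | stage 2] = (1+3+5+6+8)/5 = 23/5.
E[X | stage 3] = (2+7+10+13+14)/5 = 46/5.
By the law of total expectation,
E[X] = (1/3)·(35/3) + (1/3)·(23/5) + (1/3)·(46/5) = 382/45.

382/45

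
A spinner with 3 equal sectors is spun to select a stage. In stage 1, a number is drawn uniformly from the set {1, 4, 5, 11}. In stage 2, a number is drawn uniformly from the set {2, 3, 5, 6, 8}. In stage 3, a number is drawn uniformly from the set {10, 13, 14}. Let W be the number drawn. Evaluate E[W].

1343/180

E[W | stage 1] = (1+4+5+11)/4 = 21/4.
E[W | stage 2] = (2+3+5+6+8)/5 = 24/5.
E[W | stage 3] = (10+13+14)/3 = 37/3.
E[W] = (1/3)·(21/4) + (1/3)·(24/5) + (1/3)·(37/3) = 1343/180.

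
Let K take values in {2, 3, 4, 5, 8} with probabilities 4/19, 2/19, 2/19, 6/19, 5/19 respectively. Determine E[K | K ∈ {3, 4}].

7/2

P(K ∈ {3, 4}) = 4/19.
Σ over the event: 3·2/19 + 4·2/19 = 14/19.
E[K | K ∈ {3, 4}] = (14/19) / (4/19) = 7/2.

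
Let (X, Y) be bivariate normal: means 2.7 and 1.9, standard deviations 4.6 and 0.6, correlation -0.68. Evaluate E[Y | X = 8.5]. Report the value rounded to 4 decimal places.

1.3856

For a bivariate normal, E[Y | X=x] = μ_Y + ρ·(σ_Y/σ_X)·(x − μ_X).
E[Y | X=8.5] = 1.9 + (-0.68)·(0.6/4.6)·(8.5 − (2.7)) = 1.9 + (-0.088696)·(5.8) = 1.3856.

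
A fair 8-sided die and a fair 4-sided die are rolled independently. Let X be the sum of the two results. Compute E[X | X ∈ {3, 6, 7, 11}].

20/3

P(X ∈ {3, 6, 7, 11}) = 3/8.
Σ over the event: 3·1/16 + 6·1/8 + 7·1/8 + 11·1/16 = 5/2.
E[X | X ∈ {3, 6, 7, 11}] = (5/2) / (3/8) = 20/3.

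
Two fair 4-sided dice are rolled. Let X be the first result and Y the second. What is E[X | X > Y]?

10/3

Outcomes with X > Y: (2,1), (3,1), (3,2), (4,1), (4,2), (4,3), each with probability 1/16.
E[X | X > Y] = (2 + 3 + 3 + 4 + 4 + 4) / 6 = 10/3.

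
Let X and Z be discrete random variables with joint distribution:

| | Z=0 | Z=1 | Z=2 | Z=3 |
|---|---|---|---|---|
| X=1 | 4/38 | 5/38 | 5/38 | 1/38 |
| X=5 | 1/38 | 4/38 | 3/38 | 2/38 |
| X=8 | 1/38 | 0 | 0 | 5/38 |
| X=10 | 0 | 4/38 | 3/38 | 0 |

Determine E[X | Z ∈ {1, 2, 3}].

83/16

P(Z ∈ {1, 2, 3}) = 16/19.
Summing X·P(X=x,Z=y) over the conditioning event gives 83/19.
E[X | Z ∈ {1, 2, 3}] = (83/19) / (16/19) = 83/16.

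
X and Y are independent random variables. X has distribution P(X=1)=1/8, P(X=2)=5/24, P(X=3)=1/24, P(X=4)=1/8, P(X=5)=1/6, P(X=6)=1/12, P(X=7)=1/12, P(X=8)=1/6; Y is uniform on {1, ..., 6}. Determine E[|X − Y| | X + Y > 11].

7/3

P(X + Y > 11) = 1/8.
Summing |X−Y|·P(x,y) over outcomes with X + Y > 11 gives 7/24.
E[|X − Y| | X + Y > 11] = (7/24) / (1/8) = 7/3.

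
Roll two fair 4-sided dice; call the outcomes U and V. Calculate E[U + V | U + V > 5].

20/3

Outcomes with U + V > 5: (2,4), (3,3), (3,4), (4,2), (4,3), (4,4), each with probability 1/16.
E[U + V | U + V > 5] = (6 + 6 + 7 + 6 + 7 + 8) / 6 = 20/3.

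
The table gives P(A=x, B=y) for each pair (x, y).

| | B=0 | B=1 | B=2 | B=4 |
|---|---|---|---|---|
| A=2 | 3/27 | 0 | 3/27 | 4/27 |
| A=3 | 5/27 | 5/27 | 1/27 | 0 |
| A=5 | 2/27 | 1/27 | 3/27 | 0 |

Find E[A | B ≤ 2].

75/23

P(B ≤ 2) = 23/27.
Σ A·P over the event = 2·(3/27) + 2·(3/27) + 3·(5/27) + 3·(5/27) + 3·(1/27) + 5·(2/27) + 5·(1/27) + 5·(3/27) = 25/9.
E[A | B ≤ 2] = (25/9) / (23/27) = 75/23.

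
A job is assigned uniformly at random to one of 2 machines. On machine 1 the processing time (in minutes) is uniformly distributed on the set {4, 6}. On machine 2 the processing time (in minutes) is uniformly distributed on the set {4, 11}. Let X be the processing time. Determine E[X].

25/4

E[X | machine 1] = (4+6)/2 = 5.
E[X | machine 2] = (4+11)/2 = 15/2.
E[X] = (1/2)·(5) + (1/2)·(15/2) = 25/4.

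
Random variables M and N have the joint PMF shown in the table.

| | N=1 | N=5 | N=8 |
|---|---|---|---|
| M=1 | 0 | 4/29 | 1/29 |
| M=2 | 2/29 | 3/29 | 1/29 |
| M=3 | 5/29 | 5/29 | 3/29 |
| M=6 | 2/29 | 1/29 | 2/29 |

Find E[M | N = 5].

31/13

P(N = 5) = 13/29.
Summing M·P(M=x,N=y) over the conditioning event gives 31/29.
E[M | N = 5] = (31/29) / (13/29) = 31/13.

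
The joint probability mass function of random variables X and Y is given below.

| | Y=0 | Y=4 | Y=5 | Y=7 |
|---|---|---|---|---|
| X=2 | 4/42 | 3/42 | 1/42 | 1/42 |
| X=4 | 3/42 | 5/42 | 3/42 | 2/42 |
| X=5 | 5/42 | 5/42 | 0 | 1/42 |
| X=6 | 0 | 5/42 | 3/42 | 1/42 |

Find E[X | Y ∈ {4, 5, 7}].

67/15

P(Y ∈ {4, 5, 7}) = 5/7.
Summing X·P(X=x,Y=y) over the conditioning event gives 67/21.
E[X | Y ∈ {4, 5, 7}] = (67/21) / (5/7) = 67/15.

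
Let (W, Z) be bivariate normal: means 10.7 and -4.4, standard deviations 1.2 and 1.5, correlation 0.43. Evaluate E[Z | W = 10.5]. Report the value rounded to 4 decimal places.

E[Z | W=x] = μ_Z + ρ(σ_Z/σ_W)(x − μ_W) for jointly normal variables.
E[Z | W=10.5] = -4.4 + (0.43)·(1.5/1.2)·(10.5 − (10.7)) = -4.4 + (0.5375)·(-0.2) = -4.5075.

-4.5075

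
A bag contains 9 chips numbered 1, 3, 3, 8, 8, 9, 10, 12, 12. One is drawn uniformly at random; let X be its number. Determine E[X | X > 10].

12

P(X > 10) = 2/9.
Σ over the event: 12·2/9 = 8/3.
E[X | X > 10] = (8/3) / (2/9) = 12.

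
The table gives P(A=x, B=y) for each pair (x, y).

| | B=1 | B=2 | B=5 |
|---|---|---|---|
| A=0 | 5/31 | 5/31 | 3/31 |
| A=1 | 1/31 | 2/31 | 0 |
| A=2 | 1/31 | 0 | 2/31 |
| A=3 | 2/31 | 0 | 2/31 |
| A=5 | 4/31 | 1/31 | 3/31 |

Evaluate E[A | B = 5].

5/2

P(B = 5) = 10/31.
Σ A·P over the event = 0·(3/31) + 2·(2/31) + 3·(2/31) + 5·(3/31) = 25/31.
E[A | B = 5] = (25/31) / (10/31) = 5/2.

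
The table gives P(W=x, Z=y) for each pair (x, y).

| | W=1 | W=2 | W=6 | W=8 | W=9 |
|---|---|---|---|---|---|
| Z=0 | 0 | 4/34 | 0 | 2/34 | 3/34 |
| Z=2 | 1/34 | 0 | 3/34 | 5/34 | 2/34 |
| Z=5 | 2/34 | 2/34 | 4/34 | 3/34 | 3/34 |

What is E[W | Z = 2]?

7

P(Z = 2) = 11/34.
Σ W·P over the event = 1·(1/34) + 6·(3/34) + 8·(5/34) + 9·(2/34) = 77/34.
E[W | Z = 2] = (77/34) / (11/34) = 7.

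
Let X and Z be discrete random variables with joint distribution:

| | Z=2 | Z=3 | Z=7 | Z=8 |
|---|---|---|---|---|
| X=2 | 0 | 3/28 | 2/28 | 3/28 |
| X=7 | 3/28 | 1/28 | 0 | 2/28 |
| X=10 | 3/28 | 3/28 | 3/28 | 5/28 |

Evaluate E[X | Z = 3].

43/7

P(Z = 3) = 1/4.
Σ X·P over the event = 2·(3/28) + 7·(1/28) + 10·(3/28) = 43/28.
E[X | Z = 3] = (43/28) / (1/4) = 43/7.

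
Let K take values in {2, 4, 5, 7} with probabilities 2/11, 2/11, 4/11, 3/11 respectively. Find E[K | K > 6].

7

P(K > 6) = 3/11.
Σ over the event: 7·3/11 = 21/11.
E[K | K > 6] = (21/11) / (3/11) = 7.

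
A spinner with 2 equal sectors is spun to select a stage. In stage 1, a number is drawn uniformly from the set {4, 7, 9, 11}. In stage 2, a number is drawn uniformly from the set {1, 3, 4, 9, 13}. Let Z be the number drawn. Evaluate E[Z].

55/8

E[Z | stage 1] = (4+7+9+11)/4 = 31/4.
E[Z | stage 2] = (1+3+4+9+13)/5 = 6.
E[Z] = (1/2)·(31/4) + (1/2)·(6) = 55/8.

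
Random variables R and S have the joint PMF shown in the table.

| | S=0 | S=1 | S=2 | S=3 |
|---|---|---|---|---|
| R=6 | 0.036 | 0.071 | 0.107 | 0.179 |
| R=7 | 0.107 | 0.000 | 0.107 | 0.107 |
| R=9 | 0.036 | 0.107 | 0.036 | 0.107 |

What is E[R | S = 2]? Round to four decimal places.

P(S = 2) = 0.250.
Σ R·P over the event = 6·(0.107) + 7·(0.107) + 9·(0.036) = 1.715.
E[R | S = 2] = (1.715) / (0.250) = 6.8600.

6.8600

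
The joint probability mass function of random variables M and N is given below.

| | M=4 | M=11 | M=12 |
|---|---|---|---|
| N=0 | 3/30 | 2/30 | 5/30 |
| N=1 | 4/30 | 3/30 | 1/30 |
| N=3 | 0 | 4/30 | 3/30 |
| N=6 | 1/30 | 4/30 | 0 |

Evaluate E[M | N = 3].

80/7

P(N = 3) = 7/30.
Summing M·P(M=x,N=y) over the conditioning event gives 8/3.
E[M | N = 3] = (8/3) / (7/30) = 80/7.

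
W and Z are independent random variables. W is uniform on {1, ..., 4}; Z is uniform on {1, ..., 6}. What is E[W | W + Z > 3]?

8/3

P(W + Z > 3) = 7/8.
Summing W·P(x,y) over outcomes with W + Z > 3 gives 7/3.
E[W | W + Z > 3] = (7/3) / (7/8) = 8/3.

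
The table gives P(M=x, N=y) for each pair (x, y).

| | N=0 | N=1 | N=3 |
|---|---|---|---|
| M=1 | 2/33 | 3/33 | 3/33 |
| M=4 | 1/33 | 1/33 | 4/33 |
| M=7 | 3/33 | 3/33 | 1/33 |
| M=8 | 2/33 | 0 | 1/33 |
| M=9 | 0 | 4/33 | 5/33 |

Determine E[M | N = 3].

79/14

P(N = 3) = 14/33.
Σ M·P over the event = 1·(3/33) + 4·(4/33) + 7·(1/33) + 8·(1/33) + 9·(5/33) = 79/33.
E[M | N = 3] = (79/33) / (14/33) = 79/14.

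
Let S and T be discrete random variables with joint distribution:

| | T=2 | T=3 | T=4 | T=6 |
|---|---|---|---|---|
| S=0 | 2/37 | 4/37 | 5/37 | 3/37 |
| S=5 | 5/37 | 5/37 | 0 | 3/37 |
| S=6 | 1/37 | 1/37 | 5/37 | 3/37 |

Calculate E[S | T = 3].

P(T = 3) = 10/37.
Σ S·P over the event = 0·(4/37) + 5·(5/37) + 6·(1/37) = 31/37.
E[S | T = 3] = (31/37) / (10/37) = 31/10.

31/10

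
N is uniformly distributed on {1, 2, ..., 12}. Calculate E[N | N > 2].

15/2

Given N > 2, N is equally likely to be any of {3, 4, 5, 6, 7, 8, 9, 10, 11, 12}.
E[N | N > 2] = (3 + 4 + 5 + 6 + 7 + 8 + 9 + 10 + 11 + 12) / 10 = 15/2.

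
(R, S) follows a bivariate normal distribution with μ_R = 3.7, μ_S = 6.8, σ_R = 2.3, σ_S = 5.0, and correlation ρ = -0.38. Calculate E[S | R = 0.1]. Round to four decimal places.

The regression of S on R has slope ρ·σ_S/σ_R and passes through (μ_R, μ_S).
E[S | R=0.1] = 6.8 + (-0.38)·(5.0/2.3)·(0.1 − (3.7)) = 6.8 + (-0.82609)·(-3.6) = 9.7739.

9.7739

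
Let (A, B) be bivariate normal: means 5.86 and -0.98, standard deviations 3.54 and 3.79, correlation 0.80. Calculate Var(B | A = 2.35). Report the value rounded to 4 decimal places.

5.1711

For a bivariate normal, Var(B | A=x) = σ_B²(1 − ρ²).
Var(B | A=2.35) = (3.79)²·(1 − (0.80)²) = 14.3641·0.36 = 5.1711.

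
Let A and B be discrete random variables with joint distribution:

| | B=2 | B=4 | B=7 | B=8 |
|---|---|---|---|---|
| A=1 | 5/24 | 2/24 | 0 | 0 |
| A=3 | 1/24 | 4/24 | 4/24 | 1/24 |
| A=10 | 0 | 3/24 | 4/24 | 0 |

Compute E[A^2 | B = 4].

338/9

P(B = 4) = 3/8.
Σ A^2·P over the event = 1·(2/24) + 9·(4/24) + 100·(3/24) = 169/12.
E[A^2 | B = 4] = (169/12) / (3/8) = 338/9.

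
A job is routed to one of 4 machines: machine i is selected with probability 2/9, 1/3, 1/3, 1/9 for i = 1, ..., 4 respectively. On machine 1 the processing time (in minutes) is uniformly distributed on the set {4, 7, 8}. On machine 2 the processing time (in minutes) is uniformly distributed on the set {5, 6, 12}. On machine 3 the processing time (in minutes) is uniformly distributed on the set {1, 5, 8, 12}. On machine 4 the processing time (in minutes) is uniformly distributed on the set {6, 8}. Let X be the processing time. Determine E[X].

E[X | machine 1] = (4+7+8)/3 = 19/3.
E[X | machine 2] = (5+6+12)/3 = 23/3.
E[X | machine 3] = (1+5+8+12)/4 = 13/2.
E[X | machine 4] = (6+8)/2 = 7.
E[X] = (2/9)·(19/3) + (1/3)·(23/3) + (1/3)·(13/2) + (1/9)·(7) = 373/54.

373/54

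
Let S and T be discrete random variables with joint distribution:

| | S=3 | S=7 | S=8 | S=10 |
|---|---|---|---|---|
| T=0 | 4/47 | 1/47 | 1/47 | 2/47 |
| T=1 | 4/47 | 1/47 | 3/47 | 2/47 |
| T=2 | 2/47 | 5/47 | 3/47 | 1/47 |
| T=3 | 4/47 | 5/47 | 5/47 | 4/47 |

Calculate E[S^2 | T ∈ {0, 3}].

P(T ∈ {0, 3}) = 26/47.
Σ S^2·P over the event = 9·(4/47) + 9·(4/47) + 49·(1/47) + 49·(5/47) + 64·(1/47) + 64·(5/47) + 100·(2/47) + 100·(4/47) = 1350/47.
E[S^2 | T ∈ {0, 3}] = (1350/47) / (26/47) = 675/13.

675/13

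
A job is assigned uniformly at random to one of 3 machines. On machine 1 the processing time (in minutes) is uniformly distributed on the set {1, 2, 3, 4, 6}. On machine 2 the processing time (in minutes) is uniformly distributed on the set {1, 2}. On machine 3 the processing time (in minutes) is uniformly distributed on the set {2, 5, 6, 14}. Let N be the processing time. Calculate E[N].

229/60

E[N | machine 1] = (1+2+3+4+6)/5 = 16/5.
E[N | machine 2] = (1+2)/2 = 3/2.
E[N | machine 3] = (2+5+6+14)/4 = 27/4.
E[N] = (1/3)·(16/5) + (1/3)·(3/2) + (1/3)·(27/4) = 229/60.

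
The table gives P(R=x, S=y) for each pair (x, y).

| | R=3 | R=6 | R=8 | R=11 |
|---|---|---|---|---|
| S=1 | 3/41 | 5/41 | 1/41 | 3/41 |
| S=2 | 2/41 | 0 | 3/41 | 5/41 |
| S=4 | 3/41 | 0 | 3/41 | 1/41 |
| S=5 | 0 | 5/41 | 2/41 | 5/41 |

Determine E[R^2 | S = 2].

163/2

P(S = 2) = 10/41.
Σ R^2·P over the event = 9·(2/41) + 64·(3/41) + 121·(5/41) = 815/41.
E[R^2 | S = 2] = (815/41) / (10/41) = 163/2.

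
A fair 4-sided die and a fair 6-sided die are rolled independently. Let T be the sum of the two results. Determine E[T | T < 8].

46/9

P(T < 8) = 3/4.
Σ over the event: 2·1/24 + 3·1/12 + 4·1/8 + 5·1/6 + 6·1/6 + 7·1/6 = 23/6.
E[T | T < 8] = (23/6) / (3/4) = 46/9.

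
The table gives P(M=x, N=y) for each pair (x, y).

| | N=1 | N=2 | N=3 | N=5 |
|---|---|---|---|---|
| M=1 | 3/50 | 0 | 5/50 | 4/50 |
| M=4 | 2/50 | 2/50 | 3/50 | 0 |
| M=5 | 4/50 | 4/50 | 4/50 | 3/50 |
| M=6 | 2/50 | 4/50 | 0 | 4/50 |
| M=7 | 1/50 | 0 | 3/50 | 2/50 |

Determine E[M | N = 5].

57/13

P(N = 5) = 13/50.
Σ M·P over the event = 1·(4/50) + 5·(3/50) + 6·(4/50) + 7·(2/50) = 57/50.
E[M | N = 5] = (57/50) / (13/50) = 57/13.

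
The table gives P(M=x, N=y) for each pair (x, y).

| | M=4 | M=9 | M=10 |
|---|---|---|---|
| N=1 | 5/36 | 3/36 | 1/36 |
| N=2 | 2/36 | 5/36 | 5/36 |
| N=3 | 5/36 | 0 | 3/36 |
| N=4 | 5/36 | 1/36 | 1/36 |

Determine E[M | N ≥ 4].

P(N ≥ 4) = 7/36.
Σ M·P over the event = 4·(5/36) + 9·(1/36) + 10·(1/36) = 13/12.
E[M | N ≥ 4] = (13/12) / (7/36) = 39/7.

39/7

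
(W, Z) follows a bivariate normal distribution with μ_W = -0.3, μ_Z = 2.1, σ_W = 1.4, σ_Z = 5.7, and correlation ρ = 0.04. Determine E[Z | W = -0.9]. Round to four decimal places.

2.0023

For a bivariate normal, E[Z | W=x] = μ_Z + ρ·(σ_Z/σ_W)·(x − μ_W).
E[Z | W=-0.9] = 2.1 + (0.04)·(5.7/1.4)·(-0.9 − (-0.3)) = 2.1 + (0.16286)·(-0.6) = 2.0023.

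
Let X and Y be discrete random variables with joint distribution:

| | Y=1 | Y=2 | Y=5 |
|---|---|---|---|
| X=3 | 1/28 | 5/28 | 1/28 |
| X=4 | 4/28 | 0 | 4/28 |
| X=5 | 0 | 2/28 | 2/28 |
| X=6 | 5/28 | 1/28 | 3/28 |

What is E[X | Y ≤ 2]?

40/9

P(Y ≤ 2) = 9/14.
Σ X·P over the event = 3·(1/28) + 3·(5/28) + 4·(4/28) + 5·(2/28) + 6·(5/28) + 6·(1/28) = 20/7.
E[X | Y ≤ 2] = (20/7) / (9/14) = 40/9.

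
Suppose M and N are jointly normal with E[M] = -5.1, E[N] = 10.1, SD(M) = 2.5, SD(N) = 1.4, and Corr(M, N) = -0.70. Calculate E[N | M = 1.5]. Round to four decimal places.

The regression of N on M has slope ρ·σ_N/σ_M and passes through (μ_M, μ_N).
E[N | M=1.5] = 10.1 + (-0.70)·(1.4/2.5)·(1.5 − (-5.1)) = 10.1 + (-0.392)·(6.6) = 7.5128.

7.5128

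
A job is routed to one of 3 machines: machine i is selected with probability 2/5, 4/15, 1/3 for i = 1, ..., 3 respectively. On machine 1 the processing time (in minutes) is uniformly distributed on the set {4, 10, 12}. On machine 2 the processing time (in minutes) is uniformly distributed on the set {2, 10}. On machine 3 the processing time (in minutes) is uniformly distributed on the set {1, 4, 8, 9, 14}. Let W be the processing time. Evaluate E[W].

112/15

E[W | machine 1] = (4+10+12)/3 = 26/3.
E[W | machine 2] = (2+10)/2 = 6.
E[W | machine 3] = (1+4+8+9+14)/5 = 36/5.
By the law of total expectation,
E[W] = (2/5)·(26/3) + (4/15)·(6) + (1/3)·(36/5) = 112/15.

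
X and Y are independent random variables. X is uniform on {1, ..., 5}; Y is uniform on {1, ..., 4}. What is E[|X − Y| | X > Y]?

P(X > Y) = 1/2.
Summing |X−Y|·P(x,y) over outcomes with X > Y gives 1.
E[|X − Y| | X > Y] = (1) / (1/2) = 2.

2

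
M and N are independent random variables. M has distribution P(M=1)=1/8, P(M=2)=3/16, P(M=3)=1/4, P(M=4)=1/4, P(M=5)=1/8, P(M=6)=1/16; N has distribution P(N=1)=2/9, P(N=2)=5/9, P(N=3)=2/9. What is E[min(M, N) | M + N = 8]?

22/9

P(M + N = 8) = 1/16.
Summing min(M,N)·P(x,y) over outcomes with M + N = 8 gives 11/72.
E[min(M, N) | M + N = 8] = (11/72) / (1/16) = 22/9.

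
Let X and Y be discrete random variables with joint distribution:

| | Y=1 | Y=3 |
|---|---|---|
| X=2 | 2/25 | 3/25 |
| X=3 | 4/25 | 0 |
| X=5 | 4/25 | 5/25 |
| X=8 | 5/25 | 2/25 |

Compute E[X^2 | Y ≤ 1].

464/15

P(Y ≤ 1) = 3/5.
Σ X^2·P over the event = 4·(2/25) + 9·(4/25) + 25·(4/25) + 64·(5/25) = 464/25.
E[X^2 | Y ≤ 1] = (464/25) / (3/5) = 464/15.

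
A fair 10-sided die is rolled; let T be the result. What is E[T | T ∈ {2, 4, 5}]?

11/3

P(T ∈ {2, 4, 5}) = 3/10.
Σ over the event: 2·1/10 + 4·1/10 + 5·1/10 = 11/10.
E[T | T ∈ {2, 4, 5}] = (11/10) / (3/10) = 11/3.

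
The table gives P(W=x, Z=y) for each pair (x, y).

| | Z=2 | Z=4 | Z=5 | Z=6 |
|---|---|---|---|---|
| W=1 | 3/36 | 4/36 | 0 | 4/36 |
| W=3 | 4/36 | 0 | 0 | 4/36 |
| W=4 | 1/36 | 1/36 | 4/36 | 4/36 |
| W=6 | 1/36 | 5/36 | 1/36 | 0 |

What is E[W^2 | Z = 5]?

P(Z = 5) = 5/36.
Summing W^2·P(W=x,Z=y) over the conditioning event gives 25/9.
E[W^2 | Z = 5] = (25/9) / (5/36) = 20.

20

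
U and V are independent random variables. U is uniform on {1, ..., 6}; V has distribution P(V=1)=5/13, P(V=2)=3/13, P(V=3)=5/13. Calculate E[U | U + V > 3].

P(U + V > 3) = 5/6.
Summing U·P(x,y) over outcomes with U + V > 3 gives 85/26.
E[U | U + V > 3] = (85/26) / (5/6) = 51/13.

51/13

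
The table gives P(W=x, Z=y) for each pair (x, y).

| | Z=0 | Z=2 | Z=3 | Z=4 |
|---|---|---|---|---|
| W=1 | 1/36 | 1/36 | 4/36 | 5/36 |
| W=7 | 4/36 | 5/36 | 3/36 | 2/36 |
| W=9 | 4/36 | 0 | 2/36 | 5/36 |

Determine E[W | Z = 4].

16/3

P(Z = 4) = 1/3.
Σ W·P over the event = 1·(5/36) + 7·(2/36) + 9·(5/36) = 16/9.
E[W | Z = 4] = (16/9) / (1/3) = 16/3.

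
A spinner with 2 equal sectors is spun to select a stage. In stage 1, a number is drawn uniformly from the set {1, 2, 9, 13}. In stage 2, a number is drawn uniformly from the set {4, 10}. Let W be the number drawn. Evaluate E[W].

E[W | stage 1] = (1+2+9+13)/4 = 25/4.
E[W | stage 2] = (4+10)/2 = 7.
E[W] = (1/2)·(25/4) + (1/2)·(7) = 53/8.

53/8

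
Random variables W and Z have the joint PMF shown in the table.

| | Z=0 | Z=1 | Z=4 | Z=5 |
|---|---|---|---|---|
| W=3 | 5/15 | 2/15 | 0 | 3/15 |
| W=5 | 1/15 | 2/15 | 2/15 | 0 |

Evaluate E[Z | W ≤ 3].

P(W ≤ 3) = 2/3.
Σ Z·P over the event = 0·(5/15) + 1·(2/15) + 5·(3/15) = 17/15.
E[Z | W ≤ 3] = (17/15) / (2/3) = 17/10.

17/10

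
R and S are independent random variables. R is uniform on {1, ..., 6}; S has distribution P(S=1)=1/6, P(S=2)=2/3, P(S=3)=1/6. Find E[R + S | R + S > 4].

P(R + S > 4) = 2/3.
Summing (R+S)·P(x,y) over outcomes with R + S > 4 gives 157/36.
E[R + S | R + S > 4] = (157/36) / (2/3) = 157/24.

157/24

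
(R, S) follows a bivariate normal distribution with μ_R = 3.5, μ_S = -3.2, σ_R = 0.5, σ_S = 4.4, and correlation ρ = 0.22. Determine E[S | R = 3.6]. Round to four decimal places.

-3.0064

For a bivariate normal, E[S | R=x] = μ_S + ρ·(σ_S/σ_R)·(x − μ_R).
E[S | R=3.6] = -3.2 + (0.22)·(4.4/0.5)·(3.6 − (3.5)) = -3.2 + (1.936)·(0.1) = -3.0064.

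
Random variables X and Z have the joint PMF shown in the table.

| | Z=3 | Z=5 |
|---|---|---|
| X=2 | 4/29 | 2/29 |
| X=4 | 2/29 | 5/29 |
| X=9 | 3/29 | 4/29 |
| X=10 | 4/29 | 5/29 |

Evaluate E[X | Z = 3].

P(Z = 3) = 13/29.
Σ X·P over the event = 2·(4/29) + 4·(2/29) + 9·(3/29) + 10·(4/29) = 83/29.
E[X | Z = 3] = (83/29) / (13/29) = 83/13.

83/13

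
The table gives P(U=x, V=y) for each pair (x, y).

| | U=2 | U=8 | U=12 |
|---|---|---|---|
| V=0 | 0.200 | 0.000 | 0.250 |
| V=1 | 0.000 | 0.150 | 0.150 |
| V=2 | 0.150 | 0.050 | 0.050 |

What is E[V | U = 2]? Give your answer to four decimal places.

P(U = 2) = 0.350.
Σ V·P over the event = 0·(0.200) + 2·(0.150) = 0.300.
E[V | U = 2] = (0.300) / (0.350) = 0.8571.

0.8571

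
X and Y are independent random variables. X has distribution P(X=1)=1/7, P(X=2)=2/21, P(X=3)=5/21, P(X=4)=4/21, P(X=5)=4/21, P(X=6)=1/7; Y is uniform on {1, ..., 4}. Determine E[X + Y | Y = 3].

139/21

P(Y = 3) = 1/4.
Summing (X+Y)·P(x,y) over outcomes with Y = 3 gives 139/84.
E[X + Y | Y = 3] = (139/84) / (1/4) = 139/21.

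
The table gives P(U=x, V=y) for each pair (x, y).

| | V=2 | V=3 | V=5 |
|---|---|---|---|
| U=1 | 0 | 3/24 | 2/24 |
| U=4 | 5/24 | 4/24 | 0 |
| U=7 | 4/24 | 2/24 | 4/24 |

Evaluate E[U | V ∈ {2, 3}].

9/2

P(V ∈ {2, 3}) = 3/4.
Summing U·P(U=x,V=y) over the conditioning event gives 27/8.
E[U | V ∈ {2, 3}] = (27/8) / (3/4) = 9/2.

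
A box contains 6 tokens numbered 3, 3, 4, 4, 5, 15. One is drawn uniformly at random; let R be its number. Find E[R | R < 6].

19/5

P(R < 6) = 5/6.
Σ over the event: 3·1/3 + 4·1/3 + 5·1/6 = 19/6.
E[R | R < 6] = (19/6) / (5/6) = 19/5.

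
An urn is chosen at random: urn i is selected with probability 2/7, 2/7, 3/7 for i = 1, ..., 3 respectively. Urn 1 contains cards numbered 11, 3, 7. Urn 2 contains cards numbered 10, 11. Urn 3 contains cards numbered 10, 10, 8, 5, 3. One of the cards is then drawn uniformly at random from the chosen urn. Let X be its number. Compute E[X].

283/35

E[X | urn 1] = (11+3+7)/3 = 7.
E[X | urn 2] = (10+11)/2 = 21/2.
E[X | urn 3] = (10+10+8+5+3)/5 = 36/5.
E[X] = (2/7)·(7) + (2/7)·(21/2) + (3/7)·(36/5) = 283/35.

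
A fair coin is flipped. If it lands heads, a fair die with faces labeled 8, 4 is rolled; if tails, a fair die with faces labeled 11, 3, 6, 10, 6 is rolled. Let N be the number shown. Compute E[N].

E[N | heads] = (8+4)/2 = 6.
E[N | tails] = (11+3+6+10+6)/5 = 36/5.
By the law of total expectation,
E[N] = (1/2)·(6) + (1/2)·(36/5) = 33/5.

33/5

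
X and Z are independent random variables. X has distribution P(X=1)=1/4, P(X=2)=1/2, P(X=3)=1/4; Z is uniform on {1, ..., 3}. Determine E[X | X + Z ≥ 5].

P(X + Z ≥ 5) = 1/3.
Summing X·P(x,y) over outcomes with X + Z ≥ 5 gives 5/6.
E[X | X + Z ≥ 5] = (5/6) / (1/3) = 5/2.

5/2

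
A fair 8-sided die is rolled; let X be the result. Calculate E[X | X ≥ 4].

Given X ≥ 4, X is equally likely to be any of {4, 5, 6, 7, 8}.
E[X | X ≥ 4] = (4 + 5 + 6 + 7 + 8) / 5 = 6.

6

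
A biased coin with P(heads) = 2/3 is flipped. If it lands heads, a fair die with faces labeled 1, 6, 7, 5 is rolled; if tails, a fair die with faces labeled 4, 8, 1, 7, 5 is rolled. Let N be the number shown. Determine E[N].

29/6

E[N | heads] = (1+6+7+5)/4 = 19/4.
E[N | tails] = (4+8+1+7+5)/5 = 5.
E[N] = (2/3)·(19/4) + (1/3)·(5) = 29/6.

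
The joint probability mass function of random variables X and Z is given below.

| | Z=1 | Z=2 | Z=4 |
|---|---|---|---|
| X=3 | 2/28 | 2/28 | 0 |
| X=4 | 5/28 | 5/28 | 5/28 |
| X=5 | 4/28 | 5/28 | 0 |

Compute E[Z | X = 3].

3/2

P(X = 3) = 1/7.
Σ Z·P over the event = 1·(2/28) + 2·(2/28) = 3/14.
E[Z | X = 3] = (3/14) / (1/7) = 3/2.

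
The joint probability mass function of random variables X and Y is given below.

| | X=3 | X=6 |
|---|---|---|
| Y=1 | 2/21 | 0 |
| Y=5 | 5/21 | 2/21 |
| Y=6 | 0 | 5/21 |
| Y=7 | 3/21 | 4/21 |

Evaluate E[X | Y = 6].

P(Y = 6) = 5/21.
Summing X·P(X=x,Y=y) over the conditioning event gives 10/7.
E[X | Y = 6] = (10/7) / (5/21) = 6.

6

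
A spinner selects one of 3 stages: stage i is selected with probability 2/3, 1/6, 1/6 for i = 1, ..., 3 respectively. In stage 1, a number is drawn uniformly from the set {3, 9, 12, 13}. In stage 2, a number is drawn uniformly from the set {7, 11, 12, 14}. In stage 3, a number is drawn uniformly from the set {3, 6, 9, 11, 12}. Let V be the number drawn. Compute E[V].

281/30

E[V | stage 1] = (3+9+12+13)/4 = 37/4.
E[V | stage 2] = (7+11+12+14)/4 = 11.
E[V | stage 3] = (3+6+9+11+12)/5 = 41/5.
By the law of total expectation,
E[V] = (2/3)·(37/4) + (1/6)·(11) + (1/6)·(41/5) = 281/30.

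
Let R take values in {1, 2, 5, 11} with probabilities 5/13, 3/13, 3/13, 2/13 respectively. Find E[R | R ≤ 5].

26/11

P(R ≤ 5) = 11/13.
Σ over the event: 1·5/13 + 2·3/13 + 5·3/13 = 2.
E[R | R ≤ 5] = (2) / (11/13) = 26/11.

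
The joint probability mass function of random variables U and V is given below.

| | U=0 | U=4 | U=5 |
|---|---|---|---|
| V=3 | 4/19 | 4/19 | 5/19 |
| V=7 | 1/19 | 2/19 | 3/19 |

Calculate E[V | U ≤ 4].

P(U ≤ 4) = 11/19.
Σ V·P over the event = 3·(4/19) + 7·(1/19) + 3·(4/19) + 7·(2/19) = 45/19.
E[V | U ≤ 4] = (45/19) / (11/19) = 45/11.

45/11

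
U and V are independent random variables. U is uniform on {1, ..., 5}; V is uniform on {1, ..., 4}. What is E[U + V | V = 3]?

Outcomes with V = 3: (1,3), (2,3), (3,3), (4,3), (5,3), each with probability 1/20.
E[U + V | V = 3] = (4 + 5 + 6 + 7 + 8) / 5 = 6.

6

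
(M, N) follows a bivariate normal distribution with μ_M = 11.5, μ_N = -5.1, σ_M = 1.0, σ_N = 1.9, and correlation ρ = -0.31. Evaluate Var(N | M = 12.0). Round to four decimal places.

3.2631

For a bivariate normal, Var(N | M=x) = σ_N²(1 − ρ²).
Var(N | M=12.0) = (1.9)²·(1 − (-0.31)²) = 3.61·0.9039 = 3.2631.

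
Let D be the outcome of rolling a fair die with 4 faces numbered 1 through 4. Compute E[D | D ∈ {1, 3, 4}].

P(D ∈ {1, 3, 4}) = 3/4.
Σ over the event: 1·1/4 + 3·1/4 + 4·1/4 = 2.
E[D | D ∈ {1, 3, 4}] = (2) / (3/4) = 8/3.

8/3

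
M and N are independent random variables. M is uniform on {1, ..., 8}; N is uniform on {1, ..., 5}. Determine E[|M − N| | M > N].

16/5

P(M > N) = 5/8.
Summing |M−N|·P(x,y) over outcomes with M > N gives 2.
E[|M − N| | M > N] = (2) / (5/8) = 16/5.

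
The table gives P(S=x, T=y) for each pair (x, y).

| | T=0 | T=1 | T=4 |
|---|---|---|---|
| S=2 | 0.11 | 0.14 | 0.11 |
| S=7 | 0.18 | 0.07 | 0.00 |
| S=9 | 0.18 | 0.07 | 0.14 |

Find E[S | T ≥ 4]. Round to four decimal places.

5.9200

P(T ≥ 4) = 0.25.
Σ S·P over the event = 2·(0.11) + 9·(0.14) = 1.48.
E[S | T ≥ 4] = (1.48) / (0.25) = 5.9200.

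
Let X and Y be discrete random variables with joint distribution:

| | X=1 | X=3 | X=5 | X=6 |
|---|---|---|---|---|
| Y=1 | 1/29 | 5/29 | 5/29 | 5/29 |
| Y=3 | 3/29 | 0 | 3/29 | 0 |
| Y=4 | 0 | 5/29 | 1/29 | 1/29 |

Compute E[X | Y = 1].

71/16

P(Y = 1) = 16/29.
Σ X·P over the event = 1·(1/29) + 3·(5/29) + 5·(5/29) + 6·(5/29) = 71/29.
E[X | Y = 1] = (71/29) / (16/29) = 71/16.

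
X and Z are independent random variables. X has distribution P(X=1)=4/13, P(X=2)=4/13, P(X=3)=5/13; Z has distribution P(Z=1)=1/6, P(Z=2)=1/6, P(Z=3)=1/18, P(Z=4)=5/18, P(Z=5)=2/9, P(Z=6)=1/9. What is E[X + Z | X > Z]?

P(X > Z) = 7/39.
Summing (X+Z)·P(x,y) over outcomes with X > Z gives 19/26.
E[X + Z | X > Z] = (19/26) / (7/39) = 57/14.

57/14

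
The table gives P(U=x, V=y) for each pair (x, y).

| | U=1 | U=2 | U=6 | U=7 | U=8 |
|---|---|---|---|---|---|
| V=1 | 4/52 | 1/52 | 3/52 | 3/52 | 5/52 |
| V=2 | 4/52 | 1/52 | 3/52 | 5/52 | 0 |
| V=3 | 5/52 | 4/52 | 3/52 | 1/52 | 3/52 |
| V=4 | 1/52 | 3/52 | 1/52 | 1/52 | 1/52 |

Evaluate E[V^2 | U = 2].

P(U = 2) = 9/52.
Σ V^2·P over the event = 1·(1/52) + 4·(1/52) + 9·(4/52) + 16·(3/52) = 89/52.
E[V^2 | U = 2] = (89/52) / (9/52) = 89/9.

89/9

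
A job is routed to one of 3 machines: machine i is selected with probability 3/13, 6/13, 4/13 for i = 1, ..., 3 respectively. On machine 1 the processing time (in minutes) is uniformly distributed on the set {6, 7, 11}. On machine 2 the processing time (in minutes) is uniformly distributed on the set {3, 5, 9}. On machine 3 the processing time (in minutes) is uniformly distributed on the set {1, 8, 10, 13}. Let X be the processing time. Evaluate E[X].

E[X | machine 1] = (6+7+11)/3 = 8.
E[X | machine 2] = (3+5+9)/3 = 17/3.
E[X | machine 3] = (1+8+10+13)/4 = 8.
E[X] = (3/13)·(8) + (6/13)·(17/3) + (4/13)·(8) = 90/13.

90/13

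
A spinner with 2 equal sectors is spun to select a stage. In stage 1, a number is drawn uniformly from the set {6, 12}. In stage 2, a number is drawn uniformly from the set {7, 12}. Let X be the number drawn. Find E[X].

37/4

E[X | stage 1] = (6+12)/2 = 9.
E[X | stage 2] = (7+12)/2 = 19/2.
By the law of total expectation,
E[X] = (1/2)·(9) + (1/2)·(19/2) = 37/4.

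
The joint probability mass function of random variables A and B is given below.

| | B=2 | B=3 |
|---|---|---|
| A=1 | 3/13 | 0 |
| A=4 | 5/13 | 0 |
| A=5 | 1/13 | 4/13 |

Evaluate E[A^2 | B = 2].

12

P(B = 2) = 9/13.
Σ A^2·P over the event = 1·(3/13) + 16·(5/13) + 25·(1/13) = 108/13.
E[A^2 | B = 2] = (108/13) / (9/13) = 12.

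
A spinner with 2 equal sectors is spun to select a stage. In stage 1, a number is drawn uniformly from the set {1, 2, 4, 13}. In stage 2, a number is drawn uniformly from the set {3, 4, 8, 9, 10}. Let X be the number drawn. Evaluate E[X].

E[X | stage 1] = (1+2+4+13)/4 = 5.
E[X | stage 2] = (3+4+8+9+10)/5 = 34/5.
By the law of total expectation,
E[X] = (1/2)·(5) + (1/2)·(34/5) = 59/10.

59/10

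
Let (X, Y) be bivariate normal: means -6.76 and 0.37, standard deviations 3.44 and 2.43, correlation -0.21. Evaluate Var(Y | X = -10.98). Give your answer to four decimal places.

5.6445

The conditional variance in a bivariate normal is σ_Y²(1 − ρ²), independent of x.
Var(Y | X=-10.98) = (2.43)²·(1 − (-0.21)²) = 5.9049·0.9559 = 5.6445.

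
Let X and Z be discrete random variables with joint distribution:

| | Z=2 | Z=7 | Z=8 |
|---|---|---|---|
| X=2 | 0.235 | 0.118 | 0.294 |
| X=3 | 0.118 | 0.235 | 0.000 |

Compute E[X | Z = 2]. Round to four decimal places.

P(Z = 2) = 0.353.
Σ X·P over the event = 2·(0.235) + 3·(0.118) = 0.824.
E[X | Z = 2] = (0.824) / (0.353) = 2.3343.

2.3343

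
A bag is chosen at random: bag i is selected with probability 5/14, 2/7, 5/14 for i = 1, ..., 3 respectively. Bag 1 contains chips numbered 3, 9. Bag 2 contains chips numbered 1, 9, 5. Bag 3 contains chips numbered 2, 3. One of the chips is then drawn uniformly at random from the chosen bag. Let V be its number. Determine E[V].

125/28

E[V | bag 1] = (3+9)/2 = 6.
E[V | bag 2] = (1+9+5)/3 = 5.
E[V | bag 3] = (2+3)/2 = 5/2.
By the law of total expectation,
E[V] = (5/14)·(6) + (2/7)·(5) + (5/14)·(5/2) = 125/28.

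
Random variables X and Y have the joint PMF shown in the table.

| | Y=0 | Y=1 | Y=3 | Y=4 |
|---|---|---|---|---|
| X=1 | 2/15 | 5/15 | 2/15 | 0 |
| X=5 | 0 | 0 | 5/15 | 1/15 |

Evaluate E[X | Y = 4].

P(Y = 4) = 1/15.
Summing X·P(X=x,Y=y) over the conditioning event gives 1/3.
E[X | Y = 4] = (1/3) / (1/15) = 5.

5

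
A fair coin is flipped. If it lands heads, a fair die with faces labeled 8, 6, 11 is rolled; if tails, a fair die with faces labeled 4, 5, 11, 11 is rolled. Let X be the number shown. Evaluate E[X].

193/24

E[X | heads] = (8+6+11)/3 = 25/3.
E[X | tails] = (4+5+11+11)/4 = 31/4.
E[X] = (1/2)·(25/3) + (1/2)·(31/4) = 193/24.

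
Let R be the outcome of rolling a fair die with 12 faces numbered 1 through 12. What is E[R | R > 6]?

19/2

Given R > 6, R is equally likely to be any of {7, 8, 9, 10, 11, 12}.
E[R | R > 6] = (7 + 8 + 9 + 10 + 11 + 12) / 6 = 19/2.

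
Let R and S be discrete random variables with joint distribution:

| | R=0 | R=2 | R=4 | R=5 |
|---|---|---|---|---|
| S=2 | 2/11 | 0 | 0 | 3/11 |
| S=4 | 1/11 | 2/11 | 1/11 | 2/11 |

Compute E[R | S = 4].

P(S = 4) = 6/11.
Σ R·P over the event = 0·(1/11) + 2·(2/11) + 4·(1/11) + 5·(2/11) = 18/11.
E[R | S = 4] = (18/11) / (6/11) = 3.

3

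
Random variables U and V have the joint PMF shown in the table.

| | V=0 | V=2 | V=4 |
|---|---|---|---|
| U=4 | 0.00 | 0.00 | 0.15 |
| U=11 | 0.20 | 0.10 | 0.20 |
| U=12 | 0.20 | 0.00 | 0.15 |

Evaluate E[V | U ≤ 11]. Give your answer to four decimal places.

P(U ≤ 11) = 0.65.
Σ V·P over the event = 4·(0.15) + 0·(0.20) + 2·(0.10) + 4·(0.20) = 1.60.
E[V | U ≤ 11] = (1.60) / (0.65) = 2.4615.

2.4615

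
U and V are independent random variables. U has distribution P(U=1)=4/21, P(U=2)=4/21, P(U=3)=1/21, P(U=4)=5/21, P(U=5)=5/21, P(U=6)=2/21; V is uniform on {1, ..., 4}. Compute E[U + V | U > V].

P(U > V) = 7/12.
Summing (U+V)·P(x,y) over outcomes with U > V gives 47/12.
E[U + V | U > V] = (47/12) / (7/12) = 47/7.

47/7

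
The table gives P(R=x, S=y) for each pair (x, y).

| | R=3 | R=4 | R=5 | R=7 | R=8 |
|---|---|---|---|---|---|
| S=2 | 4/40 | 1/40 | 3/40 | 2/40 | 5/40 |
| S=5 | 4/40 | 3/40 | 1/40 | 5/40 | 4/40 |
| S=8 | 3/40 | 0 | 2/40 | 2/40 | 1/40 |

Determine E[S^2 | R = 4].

79/4

P(R = 4) = 1/10.
Σ S^2·P over the event = 4·(1/40) + 25·(3/40) = 79/40.
E[S^2 | R = 4] = (79/40) / (1/10) = 79/4.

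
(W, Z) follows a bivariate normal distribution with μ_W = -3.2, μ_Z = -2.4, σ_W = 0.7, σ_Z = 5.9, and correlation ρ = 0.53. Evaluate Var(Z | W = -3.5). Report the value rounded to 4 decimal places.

25.0319

Var(Z | W=x) = (1 − ρ²)·σ_Z².
Var(Z | W=-3.5) = (5.9)²·(1 − (0.53)²) = 34.81·0.7191 = 25.0319.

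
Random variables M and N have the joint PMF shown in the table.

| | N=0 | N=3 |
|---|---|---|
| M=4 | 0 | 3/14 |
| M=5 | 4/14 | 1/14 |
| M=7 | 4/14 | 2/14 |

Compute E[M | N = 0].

P(N = 0) = 4/7.
Summing M·P(M=x,N=y) over the conditioning event gives 24/7.
E[M | N = 0] = (24/7) / (4/7) = 6.

6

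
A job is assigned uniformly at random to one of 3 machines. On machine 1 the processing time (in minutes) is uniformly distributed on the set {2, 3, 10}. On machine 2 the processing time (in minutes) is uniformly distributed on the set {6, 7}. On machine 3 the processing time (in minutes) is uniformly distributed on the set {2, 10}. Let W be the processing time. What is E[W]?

35/6

E[W | machine 1] = (2+3+10)/3 = 5.
E[W | machine 2] = (6+7)/2 = 13/2.
E[W | machine 3] = (2+10)/2 = 6.
E[W] = (1/3)·(5) + (1/3)·(13/2) + (1/3)·(6) = 35/6.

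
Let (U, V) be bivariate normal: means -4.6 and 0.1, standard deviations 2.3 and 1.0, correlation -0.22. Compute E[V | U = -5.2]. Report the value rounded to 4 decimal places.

0.1574

For a bivariate normal, E[V | U=x] = μ_V + ρ·(σ_V/σ_U)·(x − μ_U).
E[V | U=-5.2] = 0.1 + (-0.22)·(1.0/2.3)·(-5.2 − (-4.6)) = 0.1 + (-0.095652)·(-0.6) = 0.1574.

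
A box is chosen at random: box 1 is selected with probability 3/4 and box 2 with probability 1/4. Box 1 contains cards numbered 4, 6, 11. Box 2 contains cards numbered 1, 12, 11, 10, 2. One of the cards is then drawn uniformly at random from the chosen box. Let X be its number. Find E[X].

141/20

E[X | box 1] = (4+6+11)/3 = 7.
E[X | box 2] = (1+12+11+10+2)/5 = 36/5.
E[X] = (3/4)·(7) + (1/4)·(36/5) = 141/20.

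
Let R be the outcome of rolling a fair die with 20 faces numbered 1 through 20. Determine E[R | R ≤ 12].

Given R ≤ 12, R is equally likely to be any of {1, 2, 3, 4, 5, 6, 7, 8, 9, 10, 11, 12}.
E[R | R ≤ 12] = (1 + 2 + 3 + 4 + 5 + 6 + 7 + 8 + 9 + 10 + 11 + 12) / 12 = 13/2.

13/2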